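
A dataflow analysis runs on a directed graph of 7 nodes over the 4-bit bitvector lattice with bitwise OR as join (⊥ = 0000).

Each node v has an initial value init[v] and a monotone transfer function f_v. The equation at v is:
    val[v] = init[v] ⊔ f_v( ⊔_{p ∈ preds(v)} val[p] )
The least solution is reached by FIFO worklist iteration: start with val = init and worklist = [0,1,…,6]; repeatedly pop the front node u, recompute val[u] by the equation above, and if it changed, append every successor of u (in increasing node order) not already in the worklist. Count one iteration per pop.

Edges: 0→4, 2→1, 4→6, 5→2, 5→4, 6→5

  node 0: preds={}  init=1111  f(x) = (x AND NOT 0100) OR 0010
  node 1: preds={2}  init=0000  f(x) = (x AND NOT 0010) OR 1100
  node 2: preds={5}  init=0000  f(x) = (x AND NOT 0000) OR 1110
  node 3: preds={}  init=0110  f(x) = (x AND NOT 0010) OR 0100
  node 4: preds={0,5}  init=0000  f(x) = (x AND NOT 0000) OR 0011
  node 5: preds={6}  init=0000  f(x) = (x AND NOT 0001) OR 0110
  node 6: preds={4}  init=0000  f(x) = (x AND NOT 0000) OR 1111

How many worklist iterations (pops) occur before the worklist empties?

Worklist (13 pops):
  #1 pop 0: in=0000 → 1111 (no change)
  #2 pop 1: in=0000 → 1100 (was 0000); enqueue []
  #3 pop 2: in=0000 → 1110 (was 0000); enqueue [1]
  #4 pop 3: in=0000 → 0110 (no change)
  #5 pop 4: in=1111 → 1111 (was 0000); enqueue []
  #6 pop 5: in=0000 → 0110 (was 0000); enqueue [2,4]
  #7 pop 6: in=1111 → 1111 (was 0000); enqueue [5]
  #8 pop 1: in=1110 → 1100 (no change)
  #9 pop 2: in=0110 → 1110 (no change)
  #10 pop 4: in=1111 → 1111 (no change)
  #11 pop 5: in=1111 → 1110 (was 0110); enqueue [2,4]
  #12 pop 2: in=1110 → 1110 (no change)
  #13 pop 4: in=1111 → 1111 (no change)

Fixpoint:
  val[0] = 1111
  val[1] = 1100
  val[2] = 1110
  val[3] = 0110
  val[4] = 1111
  val[5] = 1110
  val[6] = 1111

13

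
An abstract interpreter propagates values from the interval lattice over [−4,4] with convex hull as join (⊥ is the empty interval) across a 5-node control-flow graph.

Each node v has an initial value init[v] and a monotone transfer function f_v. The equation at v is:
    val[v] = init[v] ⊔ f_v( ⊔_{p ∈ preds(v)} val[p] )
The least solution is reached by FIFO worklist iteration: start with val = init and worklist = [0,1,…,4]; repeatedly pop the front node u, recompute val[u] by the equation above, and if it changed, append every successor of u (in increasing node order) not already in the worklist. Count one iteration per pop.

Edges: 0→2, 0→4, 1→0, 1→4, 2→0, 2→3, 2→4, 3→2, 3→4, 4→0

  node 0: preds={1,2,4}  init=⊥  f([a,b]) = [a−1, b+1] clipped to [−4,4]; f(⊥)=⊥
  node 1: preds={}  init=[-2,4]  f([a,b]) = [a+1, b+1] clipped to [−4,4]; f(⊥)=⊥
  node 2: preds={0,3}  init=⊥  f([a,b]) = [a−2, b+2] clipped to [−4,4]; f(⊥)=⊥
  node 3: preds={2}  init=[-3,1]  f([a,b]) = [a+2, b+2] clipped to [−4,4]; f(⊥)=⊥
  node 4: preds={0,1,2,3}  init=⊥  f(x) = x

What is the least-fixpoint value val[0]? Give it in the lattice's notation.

[-4,4]

Iteration log — 8 steps:
  step 1. node 0  ⊔preds=[-2,4]  new=[-3,4]  old=⊥  +wl: 
  step 2. node 1  ⊔preds=⊥  new=[-2,4]  stable
  step 3. node 2  ⊔preds=[-3,4]  new=[-4,4]  old=⊥  +wl: 0
  step 4. node 3  ⊔preds=[-4,4]  new=[-3,4]  old=[-3,1]  +wl: 2
  step 5. node 4  ⊔preds=[-4,4]  new=[-4,4]  old=⊥  +wl: 
  step 6. node 0  ⊔preds=[-4,4]  new=[-4,4]  old=[-3,4]  +wl: 4
  step 7. node 2  ⊔preds=[-4,4]  new=[-4,4]  stable
  step 8. node 4  ⊔preds=[-4,4]  new=[-4,4]  stable

Least fixpoint reached:
  node 0: [-4,4]
  node 1: [-2,4]
  node 2: [-4,4]
  node 3: [-3,4]
  node 4: [-4,4]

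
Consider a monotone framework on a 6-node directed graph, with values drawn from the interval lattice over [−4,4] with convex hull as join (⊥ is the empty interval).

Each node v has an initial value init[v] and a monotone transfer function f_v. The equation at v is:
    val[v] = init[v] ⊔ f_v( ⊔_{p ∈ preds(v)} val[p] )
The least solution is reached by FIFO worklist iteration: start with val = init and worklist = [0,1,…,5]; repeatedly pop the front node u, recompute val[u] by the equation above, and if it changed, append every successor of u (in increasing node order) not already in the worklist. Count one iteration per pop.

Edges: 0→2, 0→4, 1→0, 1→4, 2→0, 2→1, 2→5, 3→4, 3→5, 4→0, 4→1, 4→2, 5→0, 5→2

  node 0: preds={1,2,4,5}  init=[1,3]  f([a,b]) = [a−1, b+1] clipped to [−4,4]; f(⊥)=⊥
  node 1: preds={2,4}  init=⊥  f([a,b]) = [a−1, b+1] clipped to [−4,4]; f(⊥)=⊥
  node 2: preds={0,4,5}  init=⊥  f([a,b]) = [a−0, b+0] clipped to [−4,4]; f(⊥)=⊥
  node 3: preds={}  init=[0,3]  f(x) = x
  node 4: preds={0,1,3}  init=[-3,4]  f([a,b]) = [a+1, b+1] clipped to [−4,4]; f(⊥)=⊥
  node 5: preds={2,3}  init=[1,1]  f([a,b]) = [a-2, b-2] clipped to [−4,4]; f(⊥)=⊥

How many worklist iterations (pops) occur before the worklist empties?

Iteration log — 9 steps:
  step 1. node 0  ⊔preds=[-3,4]  new=[-4,4]  old=[1,3]  +wl: 
  step 2. node 1  ⊔preds=[-3,4]  new=[-4,4]  old=⊥  +wl: 0
  step 3. node 2  ⊔preds=[-4,4]  new=[-4,4]  old=⊥  +wl: 1
  step 4. node 3  ⊔preds=⊥  new=[0,3]  stable
  step 5. node 4  ⊔preds=[-4,4]  new=[-3,4]  stable
  step 6. node 5  ⊔preds=[-4,4]  new=[-4,2]  old=[1,1]  +wl: 2
  step 7. node 0  ⊔preds=[-4,4]  new=[-4,4]  stable
  step 8. node 1  ⊔preds=[-4,4]  new=[-4,4]  stable
  step 9. node 2  ⊔preds=[-4,4]  new=[-4,4]  stable

Least fixpoint reached:
  node 0: [-4,4]
  node 1: [-4,4]
  node 2: [-4,4]
  node 3: [0,3]
  node 4: [-3,4]
  node 5: [-4,2]

9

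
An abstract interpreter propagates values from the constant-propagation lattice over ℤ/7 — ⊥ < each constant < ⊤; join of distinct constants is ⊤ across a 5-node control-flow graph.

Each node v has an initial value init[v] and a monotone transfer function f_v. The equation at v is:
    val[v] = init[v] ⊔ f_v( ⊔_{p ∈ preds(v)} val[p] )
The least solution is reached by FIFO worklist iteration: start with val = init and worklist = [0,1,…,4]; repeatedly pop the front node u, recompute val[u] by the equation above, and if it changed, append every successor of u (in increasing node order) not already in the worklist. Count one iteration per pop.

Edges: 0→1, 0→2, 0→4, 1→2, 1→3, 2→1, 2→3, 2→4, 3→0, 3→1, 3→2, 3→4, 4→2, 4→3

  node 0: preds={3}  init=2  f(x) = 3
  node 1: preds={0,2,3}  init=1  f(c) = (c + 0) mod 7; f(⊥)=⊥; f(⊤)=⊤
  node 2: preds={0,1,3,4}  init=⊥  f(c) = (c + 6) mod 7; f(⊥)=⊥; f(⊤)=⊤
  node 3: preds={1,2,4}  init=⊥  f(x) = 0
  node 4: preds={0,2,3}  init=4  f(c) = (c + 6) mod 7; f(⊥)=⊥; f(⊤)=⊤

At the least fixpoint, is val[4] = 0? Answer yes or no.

no

Trace (9 dequeues):
  [1] u=0 | in ⊥ | out ⊤ | prev 2 | push {}
  [2] u=1 | in ⊤ | out ⊤ | prev 1 | push {}
  [3] u=2 | in ⊤ | out ⊤ | prev ⊥ | push {1}
  [4] u=3 | in ⊤ | out 0 | prev ⊥ | push {0,2}
  [5] u=4 | in ⊤ | out ⊤ | prev 4 | push {3}
  [6] u=1 | in ⊤ | out ⊤ | ==
  [7] u=0 | in 0 | out ⊤ | ==
  [8] u=2 | in ⊤ | out ⊤ | ==
  [9] u=3 | in ⊤ | out 0 | ==

Converged values:
  [0] ⊤
  [1] ⊤
  [2] ⊤
  [3] 0
  [4] ⊤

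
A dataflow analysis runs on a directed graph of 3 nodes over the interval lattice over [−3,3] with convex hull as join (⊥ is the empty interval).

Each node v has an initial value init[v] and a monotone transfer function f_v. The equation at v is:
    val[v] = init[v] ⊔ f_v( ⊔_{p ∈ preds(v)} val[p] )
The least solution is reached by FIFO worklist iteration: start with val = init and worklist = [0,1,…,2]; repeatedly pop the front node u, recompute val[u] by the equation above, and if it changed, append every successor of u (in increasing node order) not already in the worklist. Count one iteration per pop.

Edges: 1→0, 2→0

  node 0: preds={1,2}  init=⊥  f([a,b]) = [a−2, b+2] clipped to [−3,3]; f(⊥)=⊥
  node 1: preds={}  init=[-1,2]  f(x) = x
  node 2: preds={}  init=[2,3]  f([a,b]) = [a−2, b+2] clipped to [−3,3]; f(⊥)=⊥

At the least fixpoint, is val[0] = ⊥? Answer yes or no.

Trace (3 dequeues):
  [1] u=0 | in [-1,3] | out [-3,3] | prev ⊥ | push {}
  [2] u=1 | in ⊥ | out [-1,2] | ==
  [3] u=2 | in ⊥ | out [2,3] | ==

Converged values:
  [0] [-3,3]
  [1] [-1,2]
  [2] [2,3]

no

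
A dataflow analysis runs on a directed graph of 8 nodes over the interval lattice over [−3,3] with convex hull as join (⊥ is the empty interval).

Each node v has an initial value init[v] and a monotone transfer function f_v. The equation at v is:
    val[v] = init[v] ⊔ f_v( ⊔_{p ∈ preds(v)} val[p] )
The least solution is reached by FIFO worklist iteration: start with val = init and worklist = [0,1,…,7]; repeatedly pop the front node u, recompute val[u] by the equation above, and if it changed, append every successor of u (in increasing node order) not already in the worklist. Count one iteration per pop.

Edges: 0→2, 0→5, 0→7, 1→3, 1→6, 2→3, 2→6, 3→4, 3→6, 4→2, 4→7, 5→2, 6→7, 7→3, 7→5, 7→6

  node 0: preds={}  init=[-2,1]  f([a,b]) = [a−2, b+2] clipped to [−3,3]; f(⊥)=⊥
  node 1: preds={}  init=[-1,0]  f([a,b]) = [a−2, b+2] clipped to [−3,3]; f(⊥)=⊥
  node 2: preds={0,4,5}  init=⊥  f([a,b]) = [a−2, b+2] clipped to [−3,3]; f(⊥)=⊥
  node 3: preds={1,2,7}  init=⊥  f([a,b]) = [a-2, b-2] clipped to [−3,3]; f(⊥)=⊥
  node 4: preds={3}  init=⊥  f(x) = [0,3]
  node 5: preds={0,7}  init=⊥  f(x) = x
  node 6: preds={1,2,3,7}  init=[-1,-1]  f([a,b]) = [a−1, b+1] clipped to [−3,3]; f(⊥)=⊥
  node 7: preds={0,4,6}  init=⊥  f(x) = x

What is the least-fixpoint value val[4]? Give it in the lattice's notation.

[0,3]

Worklist (13 pops):
  #1 pop 0: in=⊥ → [-2,1] (no change)
  #2 pop 1: in=⊥ → [-1,0] (no change)
  #3 pop 2: in=[-2,1] → [-3,3] (was ⊥); enqueue []
  #4 pop 3: in=[-3,3] → [-3,1] (was ⊥); enqueue []
  #5 pop 4: in=[-3,1] → [0,3] (was ⊥); enqueue [2]
  #6 pop 5: in=[-2,1] → [-2,1] (was ⊥); enqueue []
  #7 pop 6: in=[-3,3] → [-3,3] (was [-1,-1]); enqueue []
  #8 pop 7: in=[-3,3] → [-3,3] (was ⊥); enqueue [3,5,6]
  #9 pop 2: in=[-2,3] → [-3,3] (no change)
  #10 pop 3: in=[-3,3] → [-3,1] (no change)
  #11 pop 5: in=[-3,3] → [-3,3] (was [-2,1]); enqueue [2]
  #12 pop 6: in=[-3,3] → [-3,3] (no change)
  #13 pop 2: in=[-3,3] → [-3,3] (no change)

Fixpoint:
  val[0] = [-2,1]
  val[1] = [-1,0]
  val[2] = [-3,3]
  val[3] = [-3,1]
  val[4] = [0,3]
  val[5] = [-3,3]
  val[6] = [-3,3]
  val[7] = [-3,3]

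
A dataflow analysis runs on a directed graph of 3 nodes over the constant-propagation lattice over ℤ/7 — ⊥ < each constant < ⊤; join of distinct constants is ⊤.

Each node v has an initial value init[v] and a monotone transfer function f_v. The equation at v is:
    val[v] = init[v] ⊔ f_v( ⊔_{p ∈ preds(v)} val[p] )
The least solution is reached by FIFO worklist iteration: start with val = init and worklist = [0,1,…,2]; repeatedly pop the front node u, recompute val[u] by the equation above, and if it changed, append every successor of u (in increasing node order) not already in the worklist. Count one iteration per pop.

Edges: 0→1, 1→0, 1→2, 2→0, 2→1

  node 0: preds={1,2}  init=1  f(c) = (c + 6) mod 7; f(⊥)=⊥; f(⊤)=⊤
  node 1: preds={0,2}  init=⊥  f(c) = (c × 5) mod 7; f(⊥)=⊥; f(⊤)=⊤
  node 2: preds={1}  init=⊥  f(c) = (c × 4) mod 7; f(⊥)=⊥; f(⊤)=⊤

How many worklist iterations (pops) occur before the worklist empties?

Iteration log — 9 steps:
  step 1. node 0  ⊔preds=⊥  new=1  stable
  step 2. node 1  ⊔preds=1  new=5  old=⊥  +wl: 0
  step 3. node 2  ⊔preds=5  new=6  old=⊥  +wl: 1
  step 4. node 0  ⊔preds=⊤  new=⊤  old=1  +wl: 
  step 5. node 1  ⊔preds=⊤  new=⊤  old=5  +wl: 0,2
  step 6. node 0  ⊔preds=⊤  new=⊤  stable
  step 7. node 2  ⊔preds=⊤  new=⊤  old=6  +wl: 0,1
  step 8. node 0  ⊔preds=⊤  new=⊤  stable
  step 9. node 1  ⊔preds=⊤  new=⊤  stable

Least fixpoint reached:
  node 0: ⊤
  node 1: ⊤
  node 2: ⊤

9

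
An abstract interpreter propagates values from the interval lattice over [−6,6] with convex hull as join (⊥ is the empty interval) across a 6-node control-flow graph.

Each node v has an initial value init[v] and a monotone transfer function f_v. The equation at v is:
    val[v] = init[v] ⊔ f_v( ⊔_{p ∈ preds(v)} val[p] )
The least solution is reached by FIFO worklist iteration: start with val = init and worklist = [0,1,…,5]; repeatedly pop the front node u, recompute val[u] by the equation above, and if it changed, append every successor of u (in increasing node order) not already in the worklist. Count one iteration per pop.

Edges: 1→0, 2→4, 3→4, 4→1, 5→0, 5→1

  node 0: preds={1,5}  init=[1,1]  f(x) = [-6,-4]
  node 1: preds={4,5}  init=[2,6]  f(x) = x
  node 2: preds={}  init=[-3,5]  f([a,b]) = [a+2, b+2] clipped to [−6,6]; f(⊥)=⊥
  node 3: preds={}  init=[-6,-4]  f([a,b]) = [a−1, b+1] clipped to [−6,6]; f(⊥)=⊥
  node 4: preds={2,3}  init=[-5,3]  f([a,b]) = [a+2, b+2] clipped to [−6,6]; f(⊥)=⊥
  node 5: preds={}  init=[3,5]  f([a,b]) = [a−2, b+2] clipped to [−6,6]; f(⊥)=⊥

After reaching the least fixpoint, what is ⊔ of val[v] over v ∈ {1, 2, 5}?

Iteration log — 8 steps:
  step 1. node 0  ⊔preds=[2,6]  new=[-6,1]  old=[1,1]  +wl: 
  step 2. node 1  ⊔preds=[-5,5]  new=[-5,6]  old=[2,6]  +wl: 0
  step 3. node 2  ⊔preds=⊥  new=[-3,5]  stable
  step 4. node 3  ⊔preds=⊥  new=[-6,-4]  stable
  step 5. node 4  ⊔preds=[-6,5]  new=[-5,6]  old=[-5,3]  +wl: 1
  step 6. node 5  ⊔preds=⊥  new=[3,5]  stable
  step 7. node 0  ⊔preds=[-5,6]  new=[-6,1]  stable
  step 8. node 1  ⊔preds=[-5,6]  new=[-5,6]  stable

Least fixpoint reached:
  node 0: [-6,1]
  node 1: [-5,6]
  node 2: [-3,5]
  node 3: [-6,-4]
  node 4: [-5,6]
  node 5: [3,5]

[-5,6]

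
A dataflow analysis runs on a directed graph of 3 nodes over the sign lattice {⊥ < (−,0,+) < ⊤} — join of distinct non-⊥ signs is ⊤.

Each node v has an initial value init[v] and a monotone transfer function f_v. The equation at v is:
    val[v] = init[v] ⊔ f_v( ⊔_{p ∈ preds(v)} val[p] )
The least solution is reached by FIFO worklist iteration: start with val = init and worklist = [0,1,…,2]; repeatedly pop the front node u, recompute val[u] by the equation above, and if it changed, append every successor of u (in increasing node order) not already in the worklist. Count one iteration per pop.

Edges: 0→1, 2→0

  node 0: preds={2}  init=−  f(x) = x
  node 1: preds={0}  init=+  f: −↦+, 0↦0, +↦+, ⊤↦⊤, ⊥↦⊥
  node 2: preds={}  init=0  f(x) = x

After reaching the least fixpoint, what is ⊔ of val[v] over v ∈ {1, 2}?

⊤

Iteration log — 3 steps:
  step 1. node 0  ⊔preds=0  new=⊤  old=−  +wl: 
  step 2. node 1  ⊔preds=⊤  new=⊤  old=+  +wl: 
  step 3. node 2  ⊔preds=⊥  new=0  stable

Least fixpoint reached:
  node 0: ⊤
  node 1: ⊤
  node 2: 0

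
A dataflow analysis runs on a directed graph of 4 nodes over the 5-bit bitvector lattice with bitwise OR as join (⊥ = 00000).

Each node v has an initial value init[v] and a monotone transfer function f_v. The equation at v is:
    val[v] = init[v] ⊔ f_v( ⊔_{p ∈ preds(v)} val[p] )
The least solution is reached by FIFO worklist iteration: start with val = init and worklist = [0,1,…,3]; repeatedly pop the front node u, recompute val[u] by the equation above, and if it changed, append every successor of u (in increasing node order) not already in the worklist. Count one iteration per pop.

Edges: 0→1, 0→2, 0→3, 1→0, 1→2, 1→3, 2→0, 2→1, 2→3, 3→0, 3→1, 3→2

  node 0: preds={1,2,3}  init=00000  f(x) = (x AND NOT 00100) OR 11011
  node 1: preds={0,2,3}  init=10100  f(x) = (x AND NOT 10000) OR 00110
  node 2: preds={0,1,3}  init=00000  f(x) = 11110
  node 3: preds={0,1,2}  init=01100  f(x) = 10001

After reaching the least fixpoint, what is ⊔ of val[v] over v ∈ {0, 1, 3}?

Iteration log — 7 steps:
  step 1. node 0  ⊔preds=11100  new=11011  old=00000  +wl: 
  step 2. node 1  ⊔preds=11111  new=11111  old=10100  +wl: 0
  step 3. node 2  ⊔preds=11111  new=11110  old=00000  +wl: 1
  step 4. node 3  ⊔preds=11111  new=11101  old=01100  +wl: 2
  step 5. node 0  ⊔preds=11111  new=11011  stable
  step 6. node 1  ⊔preds=11111  new=11111  stable
  step 7. node 2  ⊔preds=11111  new=11110  stable

Least fixpoint reached:
  node 0: 11011
  node 1: 11111
  node 2: 11110
  node 3: 11101

11111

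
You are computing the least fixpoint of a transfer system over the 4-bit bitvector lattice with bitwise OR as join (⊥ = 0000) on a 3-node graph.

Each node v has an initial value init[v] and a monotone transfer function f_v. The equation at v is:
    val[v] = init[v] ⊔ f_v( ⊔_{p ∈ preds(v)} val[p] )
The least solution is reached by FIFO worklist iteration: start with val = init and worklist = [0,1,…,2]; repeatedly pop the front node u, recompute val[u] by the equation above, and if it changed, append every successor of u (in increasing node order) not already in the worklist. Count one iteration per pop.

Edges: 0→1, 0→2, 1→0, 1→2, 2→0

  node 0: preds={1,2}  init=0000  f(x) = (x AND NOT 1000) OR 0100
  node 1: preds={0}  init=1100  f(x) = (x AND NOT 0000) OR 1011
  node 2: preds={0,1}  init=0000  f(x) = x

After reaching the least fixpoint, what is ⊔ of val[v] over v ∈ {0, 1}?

1111

Worklist (6 pops):
  #1 pop 0: in=1100 → 0100 (was 0000); enqueue []
  #2 pop 1: in=0100 → 1111 (was 1100); enqueue [0]
  #3 pop 2: in=1111 → 1111 (was 0000); enqueue []
  #4 pop 0: in=1111 → 0111 (was 0100); enqueue [1,2]
  #5 pop 1: in=0111 → 1111 (no change)
  #6 pop 2: in=1111 → 1111 (no change)

Fixpoint:
  val[0] = 0111
  val[1] = 1111
  val[2] = 1111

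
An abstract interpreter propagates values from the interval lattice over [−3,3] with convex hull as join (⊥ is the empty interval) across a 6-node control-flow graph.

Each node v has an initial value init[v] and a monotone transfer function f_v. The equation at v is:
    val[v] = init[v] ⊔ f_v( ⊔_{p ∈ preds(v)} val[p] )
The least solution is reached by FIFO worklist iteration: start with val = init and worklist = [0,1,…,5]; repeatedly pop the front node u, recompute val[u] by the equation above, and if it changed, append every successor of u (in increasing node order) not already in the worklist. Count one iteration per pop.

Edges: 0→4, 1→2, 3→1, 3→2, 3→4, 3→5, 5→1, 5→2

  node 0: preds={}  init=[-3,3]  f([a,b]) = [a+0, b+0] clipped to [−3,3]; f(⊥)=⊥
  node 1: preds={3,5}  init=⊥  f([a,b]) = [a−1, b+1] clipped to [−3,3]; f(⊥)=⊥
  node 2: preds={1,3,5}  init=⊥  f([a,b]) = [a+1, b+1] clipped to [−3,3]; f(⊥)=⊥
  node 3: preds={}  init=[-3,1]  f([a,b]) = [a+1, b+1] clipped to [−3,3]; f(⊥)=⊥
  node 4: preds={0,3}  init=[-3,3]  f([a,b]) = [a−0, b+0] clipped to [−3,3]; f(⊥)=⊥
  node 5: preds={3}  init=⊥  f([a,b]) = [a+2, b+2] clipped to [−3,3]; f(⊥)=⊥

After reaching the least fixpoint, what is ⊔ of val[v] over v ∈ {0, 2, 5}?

[-3,3]

Worklist (8 pops):
  #1 pop 0: in=⊥ → [-3,3] (no change)
  #2 pop 1: in=[-3,1] → [-3,2] (was ⊥); enqueue []
  #3 pop 2: in=[-3,2] → [-2,3] (was ⊥); enqueue []
  #4 pop 3: in=⊥ → [-3,1] (no change)
  #5 pop 4: in=[-3,3] → [-3,3] (no change)
  #6 pop 5: in=[-3,1] → [-1,3] (was ⊥); enqueue [1,2]
  #7 pop 1: in=[-3,3] → [-3,3] (was [-3,2]); enqueue []
  #8 pop 2: in=[-3,3] → [-2,3] (no change)

Fixpoint:
  val[0] = [-3,3]
  val[1] = [-3,3]
  val[2] = [-2,3]
  val[3] = [-3,1]
  val[4] = [-3,3]
  val[5] = [-1,3]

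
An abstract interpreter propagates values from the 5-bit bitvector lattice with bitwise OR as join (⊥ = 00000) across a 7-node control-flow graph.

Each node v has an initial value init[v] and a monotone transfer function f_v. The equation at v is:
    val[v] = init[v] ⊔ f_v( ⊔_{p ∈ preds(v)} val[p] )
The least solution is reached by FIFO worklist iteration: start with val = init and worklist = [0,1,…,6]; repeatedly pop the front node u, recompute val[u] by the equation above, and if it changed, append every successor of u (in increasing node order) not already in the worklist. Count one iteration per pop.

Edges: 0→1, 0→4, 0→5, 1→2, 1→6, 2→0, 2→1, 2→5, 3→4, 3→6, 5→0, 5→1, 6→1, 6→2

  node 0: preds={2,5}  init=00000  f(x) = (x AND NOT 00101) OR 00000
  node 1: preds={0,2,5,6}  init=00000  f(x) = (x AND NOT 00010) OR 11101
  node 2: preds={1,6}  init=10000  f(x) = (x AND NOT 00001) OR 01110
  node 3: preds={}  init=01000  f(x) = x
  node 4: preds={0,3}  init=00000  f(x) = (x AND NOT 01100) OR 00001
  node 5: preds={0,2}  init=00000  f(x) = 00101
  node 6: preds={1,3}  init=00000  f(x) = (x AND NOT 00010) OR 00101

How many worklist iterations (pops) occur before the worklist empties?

Trace (12 dequeues):
  [1] u=0 | in 10000 | out 10000 | prev 00000 | push {}
  [2] u=1 | in 10000 | out 11101 | prev 00000 | push {}
  [3] u=2 | in 11101 | out 11110 | prev 10000 | push {0,1}
  [4] u=3 | in 00000 | out 01000 | ==
  [5] u=4 | in 11000 | out 10001 | prev 00000 | push {}
  [6] u=5 | in 11110 | out 00101 | prev 00000 | push {}
  [7] u=6 | in 11101 | out 11101 | prev 00000 | push {2}
  [8] u=0 | in 11111 | out 11010 | prev 10000 | push {4,5}
  [9] u=1 | in 11111 | out 11101 | ==
  [10] u=2 | in 11101 | out 11110 | ==
  [11] u=4 | in 11010 | out 10011 | prev 10001 | push {}
  [12] u=5 | in 11110 | out 00101 | ==

Converged values:
  [0] 11010
  [1] 11101
  [2] 11110
  [3] 01000
  [4] 10011
  [5] 00101
  [6] 11101

12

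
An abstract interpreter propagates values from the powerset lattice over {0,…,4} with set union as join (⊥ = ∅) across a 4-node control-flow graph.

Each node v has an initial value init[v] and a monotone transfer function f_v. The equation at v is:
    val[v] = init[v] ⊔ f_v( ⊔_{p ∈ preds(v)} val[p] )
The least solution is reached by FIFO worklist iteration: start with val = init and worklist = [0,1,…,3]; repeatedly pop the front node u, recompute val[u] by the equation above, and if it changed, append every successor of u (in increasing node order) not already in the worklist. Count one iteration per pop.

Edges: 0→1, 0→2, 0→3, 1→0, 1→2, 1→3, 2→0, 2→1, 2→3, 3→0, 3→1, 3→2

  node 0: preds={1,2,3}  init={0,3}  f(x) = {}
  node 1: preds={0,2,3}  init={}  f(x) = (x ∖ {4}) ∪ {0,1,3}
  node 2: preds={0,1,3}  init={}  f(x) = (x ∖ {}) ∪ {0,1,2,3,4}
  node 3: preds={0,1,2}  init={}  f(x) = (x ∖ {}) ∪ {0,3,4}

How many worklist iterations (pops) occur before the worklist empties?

9

Iteration log — 9 steps:
  step 1. node 0  ⊔preds={}  new={0,3}  stable
  step 2. node 1  ⊔preds={0,3}  new={0,1,3}  old={}  +wl: 0
  step 3. node 2  ⊔preds={0,1,3}  new={0,1,2,3,4}  old={}  +wl: 1
  step 4. node 3  ⊔preds={0,1,2,3,4}  new={0,1,2,3,4}  old={}  +wl: 2
  step 5. node 0  ⊔preds={0,1,2,3,4}  new={0,3}  stable
  step 6. node 1  ⊔preds={0,1,2,3,4}  new={0,1,2,3}  old={0,1,3}  +wl: 0,3
  step 7. node 2  ⊔preds={0,1,2,3,4}  new={0,1,2,3,4}  stable
  step 8. node 0  ⊔preds={0,1,2,3,4}  new={0,3}  stable
  step 9. node 3  ⊔preds={0,1,2,3,4}  new={0,1,2,3,4}  stable

Least fixpoint reached:
  node 0: {0,3}
  node 1: {0,1,2,3}
  node 2: {0,1,2,3,4}
  node 3: {0,1,2,3,4}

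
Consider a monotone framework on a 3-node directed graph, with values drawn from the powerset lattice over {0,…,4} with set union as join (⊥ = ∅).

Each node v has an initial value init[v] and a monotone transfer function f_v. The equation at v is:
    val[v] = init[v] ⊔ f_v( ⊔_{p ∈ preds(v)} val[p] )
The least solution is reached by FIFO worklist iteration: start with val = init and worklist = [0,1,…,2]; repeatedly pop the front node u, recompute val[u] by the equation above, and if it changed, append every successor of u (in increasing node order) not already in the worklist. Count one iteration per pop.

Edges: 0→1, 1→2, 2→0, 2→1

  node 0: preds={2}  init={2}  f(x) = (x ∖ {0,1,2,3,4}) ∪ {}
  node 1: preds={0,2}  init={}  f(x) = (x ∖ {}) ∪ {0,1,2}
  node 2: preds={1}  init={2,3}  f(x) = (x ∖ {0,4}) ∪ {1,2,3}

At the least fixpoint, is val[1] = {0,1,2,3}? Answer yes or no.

Trace (5 dequeues):
  [1] u=0 | in {2,3} | out {2} | ==
  [2] u=1 | in {2,3} | out {0,1,2,3} | prev {} | push {}
  [3] u=2 | in {0,1,2,3} | out {1,2,3} | prev {2,3} | push {0,1}
  [4] u=0 | in {1,2,3} | out {2} | ==
  [5] u=1 | in {1,2,3} | out {0,1,2,3} | ==

Converged values:
  [0] {2}
  [1] {0,1,2,3}
  [2] {1,2,3}

yes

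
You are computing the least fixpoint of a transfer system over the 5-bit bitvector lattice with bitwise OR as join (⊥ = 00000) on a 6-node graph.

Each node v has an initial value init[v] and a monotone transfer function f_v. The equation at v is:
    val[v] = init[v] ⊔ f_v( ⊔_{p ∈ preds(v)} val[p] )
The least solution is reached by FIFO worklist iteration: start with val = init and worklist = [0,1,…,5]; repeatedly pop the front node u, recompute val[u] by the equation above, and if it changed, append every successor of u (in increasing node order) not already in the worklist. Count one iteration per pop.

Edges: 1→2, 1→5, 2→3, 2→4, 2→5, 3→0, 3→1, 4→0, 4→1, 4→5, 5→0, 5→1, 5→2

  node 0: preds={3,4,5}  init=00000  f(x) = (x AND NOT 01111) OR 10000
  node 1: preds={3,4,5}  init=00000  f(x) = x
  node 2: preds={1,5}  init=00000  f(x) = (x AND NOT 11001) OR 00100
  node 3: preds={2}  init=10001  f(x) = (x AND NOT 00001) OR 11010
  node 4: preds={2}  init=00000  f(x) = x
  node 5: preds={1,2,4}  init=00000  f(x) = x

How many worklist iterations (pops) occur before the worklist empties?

16

Iteration log — 16 steps:
  step 1. node 0  ⊔preds=10001  new=10000  old=00000  +wl: 
  step 2. node 1  ⊔preds=10001  new=10001  old=00000  +wl: 
  step 3. node 2  ⊔preds=10001  new=00100  old=00000  +wl: 
  step 4. node 3  ⊔preds=00100  new=11111  old=10001  +wl: 0,1
  step 5. node 4  ⊔preds=00100  new=00100  old=00000  +wl: 
  step 6. node 5  ⊔preds=10101  new=10101  old=00000  +wl: 2
  step 7. node 0  ⊔preds=11111  new=10000  stable
  step 8. node 1  ⊔preds=11111  new=11111  old=10001  +wl: 5
  step 9. node 2  ⊔preds=11111  new=00110  old=00100  +wl: 3,4
  step 10. node 5  ⊔preds=11111  new=11111  old=10101  +wl: 0,1,2
  step 11. node 3  ⊔preds=00110  new=11111  stable
  step 12. node 4  ⊔preds=00110  new=00110  old=00100  +wl: 5
  step 13. node 0  ⊔preds=11111  new=10000  stable
  step 14. node 1  ⊔preds=11111  new=11111  stable
  step 15. node 2  ⊔preds=11111  new=00110  stable
  step 16. node 5  ⊔preds=11111  new=11111  stable

Least fixpoint reached:
  node 0: 10000
  node 1: 11111
  node 2: 00110
  node 3: 11111
  node 4: 00110
  node 5: 11111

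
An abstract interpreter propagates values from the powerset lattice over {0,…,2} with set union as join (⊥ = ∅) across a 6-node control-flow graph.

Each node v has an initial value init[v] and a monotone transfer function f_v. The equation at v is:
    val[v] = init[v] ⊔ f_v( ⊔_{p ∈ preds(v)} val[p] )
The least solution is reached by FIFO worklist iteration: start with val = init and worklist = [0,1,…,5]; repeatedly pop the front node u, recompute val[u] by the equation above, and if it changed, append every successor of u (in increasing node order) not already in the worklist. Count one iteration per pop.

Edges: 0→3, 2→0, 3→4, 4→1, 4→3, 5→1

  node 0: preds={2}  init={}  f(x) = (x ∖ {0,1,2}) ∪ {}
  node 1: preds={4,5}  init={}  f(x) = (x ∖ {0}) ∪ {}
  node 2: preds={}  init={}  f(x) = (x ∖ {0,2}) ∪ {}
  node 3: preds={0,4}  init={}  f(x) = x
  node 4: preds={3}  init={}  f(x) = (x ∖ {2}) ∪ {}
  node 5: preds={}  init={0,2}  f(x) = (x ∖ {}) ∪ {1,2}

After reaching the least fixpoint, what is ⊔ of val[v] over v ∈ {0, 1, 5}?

Iteration log — 7 steps:
  step 1. node 0  ⊔preds={}  new={}  stable
  step 2. node 1  ⊔preds={0,2}  new={2}  old={}  +wl: 
  step 3. node 2  ⊔preds={}  new={}  stable
  step 4. node 3  ⊔preds={}  new={}  stable
  step 5. node 4  ⊔preds={}  new={}  stable
  step 6. node 5  ⊔preds={}  new={0,1,2}  old={0,2}  +wl: 1
  step 7. node 1  ⊔preds={0,1,2}  new={1,2}  old={2}  +wl: 

Least fixpoint reached:
  node 0: {}
  node 1: {1,2}
  node 2: {}
  node 3: {}
  node 4: {}
  node 5: {0,1,2}

{0,1,2}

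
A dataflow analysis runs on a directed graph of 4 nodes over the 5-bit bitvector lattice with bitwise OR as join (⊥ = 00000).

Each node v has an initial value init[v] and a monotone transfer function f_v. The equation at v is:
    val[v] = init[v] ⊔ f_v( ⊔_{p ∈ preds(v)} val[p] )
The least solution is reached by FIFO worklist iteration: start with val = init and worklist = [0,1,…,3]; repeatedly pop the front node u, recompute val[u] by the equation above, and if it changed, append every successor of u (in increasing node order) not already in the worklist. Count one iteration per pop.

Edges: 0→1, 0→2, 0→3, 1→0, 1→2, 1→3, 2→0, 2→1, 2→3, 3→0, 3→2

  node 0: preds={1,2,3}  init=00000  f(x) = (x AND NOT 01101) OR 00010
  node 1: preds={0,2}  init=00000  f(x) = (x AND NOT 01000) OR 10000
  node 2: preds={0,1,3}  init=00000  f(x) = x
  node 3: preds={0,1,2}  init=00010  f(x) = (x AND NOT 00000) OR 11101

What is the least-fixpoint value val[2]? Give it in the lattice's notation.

11111

Trace (13 dequeues):
  [1] u=0 | in 00010 | out 00010 | prev 00000 | push {}
  [2] u=1 | in 00010 | out 10010 | prev 00000 | push {0}
  [3] u=2 | in 10010 | out 10010 | prev 00000 | push {1}
  [4] u=3 | in 10010 | out 11111 | prev 00010 | push {2}
  [5] u=0 | in 11111 | out 10010 | prev 00010 | push {3}
  [6] u=1 | in 10010 | out 10010 | ==
  [7] u=2 | in 11111 | out 11111 | prev 10010 | push {0,1}
  [8] u=3 | in 11111 | out 11111 | ==
  [9] u=0 | in 11111 | out 10010 | ==
  [10] u=1 | in 11111 | out 10111 | prev 10010 | push {0,2,3}
  [11] u=0 | in 11111 | out 10010 | ==
  [12] u=2 | in 11111 | out 11111 | ==
  [13] u=3 | in 11111 | out 11111 | ==

Converged values:
  [0] 10010
  [1] 10111
  [2] 11111
  [3] 11111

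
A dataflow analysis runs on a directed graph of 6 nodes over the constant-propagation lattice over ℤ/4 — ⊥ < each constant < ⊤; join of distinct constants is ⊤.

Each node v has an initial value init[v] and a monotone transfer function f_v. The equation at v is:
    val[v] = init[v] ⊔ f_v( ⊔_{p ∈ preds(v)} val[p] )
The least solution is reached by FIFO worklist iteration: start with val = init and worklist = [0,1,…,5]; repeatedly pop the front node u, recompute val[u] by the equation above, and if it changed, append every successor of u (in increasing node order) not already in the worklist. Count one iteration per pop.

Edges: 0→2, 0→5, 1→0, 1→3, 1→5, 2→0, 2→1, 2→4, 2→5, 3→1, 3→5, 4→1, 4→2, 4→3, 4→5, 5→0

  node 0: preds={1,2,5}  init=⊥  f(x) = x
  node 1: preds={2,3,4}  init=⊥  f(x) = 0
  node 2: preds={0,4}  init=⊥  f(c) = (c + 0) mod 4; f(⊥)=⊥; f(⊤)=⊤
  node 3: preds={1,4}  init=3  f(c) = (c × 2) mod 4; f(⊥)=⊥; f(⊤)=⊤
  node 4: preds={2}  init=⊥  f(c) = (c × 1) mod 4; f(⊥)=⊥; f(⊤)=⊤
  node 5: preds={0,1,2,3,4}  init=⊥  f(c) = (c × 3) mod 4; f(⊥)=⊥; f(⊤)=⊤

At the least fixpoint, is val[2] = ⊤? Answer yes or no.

yes

Trace (17 dequeues):
  [1] u=0 | in ⊥ | out ⊥ | ==
  [2] u=1 | in 3 | out 0 | prev ⊥ | push {0}
  [3] u=2 | in ⊥ | out ⊥ | ==
  [4] u=3 | in 0 | out ⊤ | prev 3 | push {1}
  [5] u=4 | in ⊥ | out ⊥ | ==
  [6] u=5 | in ⊤ | out ⊤ | prev ⊥ | push {}
  [7] u=0 | in ⊤ | out ⊤ | prev ⊥ | push {2,5}
  [8] u=1 | in ⊤ | out 0 | ==
  [9] u=2 | in ⊤ | out ⊤ | prev ⊥ | push {0,1,4}
  [10] u=5 | in ⊤ | out ⊤ | ==
  [11] u=0 | in ⊤ | out ⊤ | ==
  [12] u=1 | in ⊤ | out 0 | ==
  [13] u=4 | in ⊤ | out ⊤ | prev ⊥ | push {1,2,3,5}
  [14] u=1 | in ⊤ | out 0 | ==
  [15] u=2 | in ⊤ | out ⊤ | ==
  [16] u=3 | in ⊤ | out ⊤ | ==
  [17] u=5 | in ⊤ | out ⊤ | ==

Converged values:
  [0] ⊤
  [1] 0
  [2] ⊤
  [3] ⊤
  [4] ⊤
  [5] ⊤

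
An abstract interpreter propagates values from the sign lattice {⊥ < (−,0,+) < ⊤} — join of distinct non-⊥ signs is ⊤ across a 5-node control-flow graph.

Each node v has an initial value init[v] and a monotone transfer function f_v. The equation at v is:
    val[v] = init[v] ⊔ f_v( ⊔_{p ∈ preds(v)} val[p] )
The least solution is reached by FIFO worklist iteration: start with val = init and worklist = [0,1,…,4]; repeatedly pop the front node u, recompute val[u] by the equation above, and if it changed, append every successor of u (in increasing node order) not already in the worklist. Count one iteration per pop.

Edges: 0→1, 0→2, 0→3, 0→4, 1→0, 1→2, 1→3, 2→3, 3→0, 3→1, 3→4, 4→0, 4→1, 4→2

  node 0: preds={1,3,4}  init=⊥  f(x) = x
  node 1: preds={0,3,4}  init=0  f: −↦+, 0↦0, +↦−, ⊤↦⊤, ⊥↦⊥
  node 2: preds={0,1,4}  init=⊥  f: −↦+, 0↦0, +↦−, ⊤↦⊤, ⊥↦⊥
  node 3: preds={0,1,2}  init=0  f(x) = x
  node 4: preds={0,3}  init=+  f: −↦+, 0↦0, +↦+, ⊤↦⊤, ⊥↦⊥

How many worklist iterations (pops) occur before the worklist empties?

Trace (8 dequeues):
  [1] u=0 | in ⊤ | out ⊤ | prev ⊥ | push {}
  [2] u=1 | in ⊤ | out ⊤ | prev 0 | push {0}
  [3] u=2 | in ⊤ | out ⊤ | prev ⊥ | push {}
  [4] u=3 | in ⊤ | out ⊤ | prev 0 | push {1}
  [5] u=4 | in ⊤ | out ⊤ | prev + | push {2}
  [6] u=0 | in ⊤ | out ⊤ | ==
  [7] u=1 | in ⊤ | out ⊤ | ==
  [8] u=2 | in ⊤ | out ⊤ | ==

Converged values:
  [0] ⊤
  [1] ⊤
  [2] ⊤
  [3] ⊤
  [4] ⊤

8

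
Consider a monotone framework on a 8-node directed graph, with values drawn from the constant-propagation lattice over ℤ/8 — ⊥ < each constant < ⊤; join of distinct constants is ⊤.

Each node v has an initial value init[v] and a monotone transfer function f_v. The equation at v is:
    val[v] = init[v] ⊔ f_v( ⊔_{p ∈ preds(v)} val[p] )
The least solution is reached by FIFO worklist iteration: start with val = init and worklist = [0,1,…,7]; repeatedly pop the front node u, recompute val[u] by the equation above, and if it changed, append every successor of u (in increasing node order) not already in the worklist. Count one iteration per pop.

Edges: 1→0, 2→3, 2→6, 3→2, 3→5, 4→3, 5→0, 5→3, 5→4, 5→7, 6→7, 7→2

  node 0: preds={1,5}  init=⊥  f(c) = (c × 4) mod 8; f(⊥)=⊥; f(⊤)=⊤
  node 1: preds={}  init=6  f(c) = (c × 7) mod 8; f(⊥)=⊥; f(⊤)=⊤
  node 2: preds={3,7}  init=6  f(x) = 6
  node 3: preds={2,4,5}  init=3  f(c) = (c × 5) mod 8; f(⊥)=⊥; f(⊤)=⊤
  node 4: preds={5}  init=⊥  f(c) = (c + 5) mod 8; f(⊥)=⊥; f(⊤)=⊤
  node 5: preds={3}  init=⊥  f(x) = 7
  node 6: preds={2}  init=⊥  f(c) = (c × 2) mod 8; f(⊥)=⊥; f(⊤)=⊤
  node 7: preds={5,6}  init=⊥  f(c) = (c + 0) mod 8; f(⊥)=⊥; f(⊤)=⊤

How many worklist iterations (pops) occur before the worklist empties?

Trace (13 dequeues):
  [1] u=0 | in 6 | out 0 | prev ⊥ | push {}
  [2] u=1 | in ⊥ | out 6 | ==
  [3] u=2 | in 3 | out 6 | ==
  [4] u=3 | in 6 | out ⊤ | prev 3 | push {2}
  [5] u=4 | in ⊥ | out ⊥ | ==
  [6] u=5 | in ⊤ | out 7 | prev ⊥ | push {0,3,4}
  [7] u=6 | in 6 | out 4 | prev ⊥ | push {}
  [8] u=7 | in ⊤ | out ⊤ | prev ⊥ | push {}
  [9] u=2 | in ⊤ | out 6 | ==
  [10] u=0 | in ⊤ | out ⊤ | prev 0 | push {}
  [11] u=3 | in ⊤ | out ⊤ | ==
  [12] u=4 | in 7 | out 4 | prev ⊥ | push {3}
  [13] u=3 | in ⊤ | out ⊤ | ==

Converged values:
  [0] ⊤
  [1] 6
  [2] 6
  [3] ⊤
  [4] 4
  [5] 7
  [6] 4
  [7] ⊤

13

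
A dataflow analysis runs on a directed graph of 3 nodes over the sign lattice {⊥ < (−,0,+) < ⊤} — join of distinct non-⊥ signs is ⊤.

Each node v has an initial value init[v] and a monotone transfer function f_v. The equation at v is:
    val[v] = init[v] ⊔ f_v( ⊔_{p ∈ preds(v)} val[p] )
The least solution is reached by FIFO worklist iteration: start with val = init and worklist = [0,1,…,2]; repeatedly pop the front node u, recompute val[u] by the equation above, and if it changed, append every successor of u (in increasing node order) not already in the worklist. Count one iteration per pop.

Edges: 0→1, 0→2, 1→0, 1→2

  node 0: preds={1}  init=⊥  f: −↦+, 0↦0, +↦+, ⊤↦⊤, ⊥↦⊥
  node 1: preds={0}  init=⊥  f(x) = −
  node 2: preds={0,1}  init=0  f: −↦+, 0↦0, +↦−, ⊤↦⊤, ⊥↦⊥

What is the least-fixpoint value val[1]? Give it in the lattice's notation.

−

Trace (6 dequeues):
  [1] u=0 | in ⊥ | out ⊥ | ==
  [2] u=1 | in ⊥ | out − | prev ⊥ | push {0}
  [3] u=2 | in − | out ⊤ | prev 0 | push {}
  [4] u=0 | in − | out + | prev ⊥ | push {1,2}
  [5] u=1 | in + | out − | ==
  [6] u=2 | in ⊤ | out ⊤ | ==

Converged values:
  [0] +
  [1] −
  [2] ⊤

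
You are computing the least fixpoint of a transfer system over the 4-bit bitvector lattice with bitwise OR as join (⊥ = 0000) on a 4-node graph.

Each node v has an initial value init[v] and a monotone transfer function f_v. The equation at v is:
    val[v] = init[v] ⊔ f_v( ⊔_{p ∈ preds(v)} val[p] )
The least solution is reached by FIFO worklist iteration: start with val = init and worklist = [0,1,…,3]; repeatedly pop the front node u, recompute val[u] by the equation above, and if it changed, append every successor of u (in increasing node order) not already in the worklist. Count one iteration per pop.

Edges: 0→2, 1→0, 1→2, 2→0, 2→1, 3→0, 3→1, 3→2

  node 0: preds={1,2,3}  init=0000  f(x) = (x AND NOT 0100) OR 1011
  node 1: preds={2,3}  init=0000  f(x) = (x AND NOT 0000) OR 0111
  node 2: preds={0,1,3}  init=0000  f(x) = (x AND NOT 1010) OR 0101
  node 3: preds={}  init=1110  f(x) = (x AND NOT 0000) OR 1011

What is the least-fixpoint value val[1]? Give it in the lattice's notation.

Iteration log — 7 steps:
  step 1. node 0  ⊔preds=1110  new=1011  old=0000  +wl: 
  step 2. node 1  ⊔preds=1110  new=1111  old=0000  +wl: 0
  step 3. node 2  ⊔preds=1111  new=0101  old=0000  +wl: 1
  step 4. node 3  ⊔preds=0000  new=1111  old=1110  +wl: 2
  step 5. node 0  ⊔preds=1111  new=1011  stable
  step 6. node 1  ⊔preds=1111  new=1111  stable
  step 7. node 2  ⊔preds=1111  new=0101  stable

Least fixpoint reached:
  node 0: 1011
  node 1: 1111
  node 2: 0101
  node 3: 1111

1111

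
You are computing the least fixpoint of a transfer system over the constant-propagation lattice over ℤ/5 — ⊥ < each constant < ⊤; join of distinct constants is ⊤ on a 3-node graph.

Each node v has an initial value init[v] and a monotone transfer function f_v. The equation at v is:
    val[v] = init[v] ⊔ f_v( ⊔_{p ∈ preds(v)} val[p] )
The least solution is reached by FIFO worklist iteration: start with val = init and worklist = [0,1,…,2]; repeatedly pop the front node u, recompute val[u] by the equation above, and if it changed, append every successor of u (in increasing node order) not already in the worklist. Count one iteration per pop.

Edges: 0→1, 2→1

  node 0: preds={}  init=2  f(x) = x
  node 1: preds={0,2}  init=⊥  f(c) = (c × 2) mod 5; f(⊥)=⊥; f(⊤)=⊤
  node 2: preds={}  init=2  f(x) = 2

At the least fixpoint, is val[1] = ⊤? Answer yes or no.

no

Trace (3 dequeues):
  [1] u=0 | in ⊥ | out 2 | ==
  [2] u=1 | in 2 | out 4 | prev ⊥ | push {}
  [3] u=2 | in ⊥ | out 2 | ==

Converged values:
  [0] 2
  [1] 4
  [2] 2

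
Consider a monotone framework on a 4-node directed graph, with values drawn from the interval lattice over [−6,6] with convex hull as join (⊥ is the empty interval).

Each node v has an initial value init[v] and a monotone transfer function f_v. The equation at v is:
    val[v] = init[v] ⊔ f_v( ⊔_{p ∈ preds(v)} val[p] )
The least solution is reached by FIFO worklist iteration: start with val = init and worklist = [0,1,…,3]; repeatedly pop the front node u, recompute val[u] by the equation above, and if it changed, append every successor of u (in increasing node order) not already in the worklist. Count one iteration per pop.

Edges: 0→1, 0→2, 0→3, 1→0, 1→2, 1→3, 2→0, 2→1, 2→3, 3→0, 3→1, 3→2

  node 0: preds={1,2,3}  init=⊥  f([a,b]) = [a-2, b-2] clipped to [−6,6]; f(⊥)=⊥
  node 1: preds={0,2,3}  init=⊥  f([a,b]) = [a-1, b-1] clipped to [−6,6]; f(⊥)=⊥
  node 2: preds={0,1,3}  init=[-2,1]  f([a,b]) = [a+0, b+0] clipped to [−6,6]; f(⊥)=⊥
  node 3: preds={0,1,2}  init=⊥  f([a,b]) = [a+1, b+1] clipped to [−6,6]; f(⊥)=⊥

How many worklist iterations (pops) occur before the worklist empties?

Iteration log — 26 steps:
  step 1. node 0  ⊔preds=[-2,1]  new=[-4,-1]  old=⊥  +wl: 
  step 2. node 1  ⊔preds=[-4,1]  new=[-5,0]  old=⊥  +wl: 0
  step 3. node 2  ⊔preds=[-5,0]  new=[-5,1]  old=[-2,1]  +wl: 1
  step 4. node 3  ⊔preds=[-5,1]  new=[-4,2]  old=⊥  +wl: 2
  step 5. node 0  ⊔preds=[-5,2]  new=[-6,0]  old=[-4,-1]  +wl: 3
  step 6. node 1  ⊔preds=[-6,2]  new=[-6,1]  old=[-5,0]  +wl: 0
  step 7. node 2  ⊔preds=[-6,2]  new=[-6,2]  old=[-5,1]  +wl: 1
  step 8. node 3  ⊔preds=[-6,2]  new=[-5,3]  old=[-4,2]  +wl: 2
  step 9. node 0  ⊔preds=[-6,3]  new=[-6,1]  old=[-6,0]  +wl: 3
  step 10. node 1  ⊔preds=[-6,3]  new=[-6,2]  old=[-6,1]  +wl: 0
  step 11. node 2  ⊔preds=[-6,3]  new=[-6,3]  old=[-6,2]  +wl: 1
  step 12. node 3  ⊔preds=[-6,3]  new=[-5,4]  old=[-5,3]  +wl: 2
  step 13. node 0  ⊔preds=[-6,4]  new=[-6,2]  old=[-6,1]  +wl: 3
  step 14. node 1  ⊔preds=[-6,4]  new=[-6,3]  old=[-6,2]  +wl: 0
  step 15. node 2  ⊔preds=[-6,4]  new=[-6,4]  old=[-6,3]  +wl: 1
  step 16. node 3  ⊔preds=[-6,4]  new=[-5,5]  old=[-5,4]  +wl: 2
  step 17. node 0  ⊔preds=[-6,5]  new=[-6,3]  old=[-6,2]  +wl: 3
  step 18. node 1  ⊔preds=[-6,5]  new=[-6,4]  old=[-6,3]  +wl: 0
  step 19. node 2  ⊔preds=[-6,5]  new=[-6,5]  old=[-6,4]  +wl: 1
  step 20. node 3  ⊔preds=[-6,5]  new=[-5,6]  old=[-5,5]  +wl: 2
  step 21. node 0  ⊔preds=[-6,6]  new=[-6,4]  old=[-6,3]  +wl: 3
  step 22. node 1  ⊔preds=[-6,6]  new=[-6,5]  old=[-6,4]  +wl: 0
  step 23. node 2  ⊔preds=[-6,6]  new=[-6,6]  old=[-6,5]  +wl: 1
  step 24. node 3  ⊔preds=[-6,6]  new=[-5,6]  stable
  step 25. node 0  ⊔preds=[-6,6]  new=[-6,4]  stable
  step 26. node 1  ⊔preds=[-6,6]  new=[-6,5]  stable

Least fixpoint reached:
  node 0: [-6,4]
  node 1: [-6,5]
  node 2: [-6,6]
  node 3: [-5,6]

26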